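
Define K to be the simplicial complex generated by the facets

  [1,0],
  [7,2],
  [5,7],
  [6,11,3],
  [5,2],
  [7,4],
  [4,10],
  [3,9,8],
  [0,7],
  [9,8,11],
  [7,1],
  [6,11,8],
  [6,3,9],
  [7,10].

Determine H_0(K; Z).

Order the vertices as 0 < 1 < 2 < 3 < 4 < 5 < 6 < 7 < 8 < 9 < 10 < 11. Listing each simplex with vertices in this order, K has dimension 2 with simplices:

  0-simplices (12): [0], [1], [2], [3], [4], [5], [6], [7], [8], [9], [10], [11]
  1-simplices (19): [0,1], [0,7], [1,7], [2,5], [2,7], [3,6], [3,8], [3,9], [3,11], [4,7], [4,10], [5,7], [6,8], [6,9], [6,11], [7,10], [8,9], [8,11], [9,11]
  2-simplices (5): [3,6,9], [3,6,11], [3,8,9], [6,8,11], [8,9,11]

giving chain groups C_0 ≅ Z^12, C_1 ≅ Z^19, C_2 ≅ Z^5.

Boundary ∂_1: C_1 → C_0 is given by ∂[p,q] = [q] − [p]. For instance
  ∂[2,7] = [7] − [2].
As a 12×19 matrix over Z this has rank 10, with invariant factors (1,1,1,1,1,1,1,1,1,1).

Boundary ∂_2: C_2 → C_1 sends each 2-simplex [p,q,r] to [q,r] − [p,r] + [p,q]. For instance
  ∂[3,8,9] = [8,9] − [3,9] + [3,8],
  ∂[3,6,11] = [6,11] − [3,11] + [3,6].
As a 19×5 matrix over Z this has rank 5, with invariant factors (1,1,1,1,1).

Reading off H_k = ker ∂_k / im ∂_{k+1}:

  H_0: rank C_0 − rank ∂_1 = 12 − 10 = 2, and the invariant factors of ∂_1 are all 1, so H_0 ≅ Z^2.

(K is a triangulation of the disjoint union of the Möbius band and a wedge of 3 circles.)

H_0 = Z^2.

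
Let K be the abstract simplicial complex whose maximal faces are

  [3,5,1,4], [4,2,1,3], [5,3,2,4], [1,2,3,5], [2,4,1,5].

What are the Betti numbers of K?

We work with the vertex ordering 1 < 2 < 3 < 4 < 5. The simplices of K, each written with vertices in increasing order, are:

  0-simplices (5): [1], [2], [3], [4], [5]
  1-simplices (10): [1,2], [1,3], [1,4], [1,5], [2,3], [2,4], [2,5], [3,4], [3,5], [4,5]
  2-simplices (10): [1,2,3], [1,2,4], [1,2,5], [1,3,4], [1,3,5], [1,4,5], [2,3,4], [2,3,5], [2,4,5], [3,4,5]
  3-simplices (5): [1,2,3,4], [1,2,3,5], [1,2,4,5], [1,3,4,5], [2,3,4,5]

Hence C_0 ≅ Z^5, C_1 ≅ Z^10, C_2 ≅ Z^10, C_3 ≅ Z^5.

The boundary map ∂_1: C_1 → C_0 maps an edge to its endpoints' difference, ∂[p,q] = q − p.
The resulting 5×10 matrix has rank 4, and its Smith normal form has invariant factors (1,1,1,1).

The boundary map ∂_2: C_2 → C_1 maps a triangle to the signed sum of its edges. For instance
  ∂[1,4,5] = [4,5] − [1,5] + [1,4],
  ∂[2,3,4] = [3,4] − [2,4] + [2,3].
As a 10×10 matrix over Z this has rank 6, with invariant factors (1,1,1,1,1,1).

The boundary map ∂_3: C_3 → C_2 sends each 3-simplex σ to the alternating sum Σ_i (−1)^i (σ with its i-th vertex removed). For instance
  ∂[1,2,4,5] = [2,4,5] − [1,4,5] + [1,2,5] − [1,2,4],
  ∂[1,2,3,4] = [2,3,4] − [1,3,4] + [1,2,4] − [1,2,3].
The resulting 10×5 matrix has rank 4, and its Smith normal form has invariant factors (1,1,1,1).

Now H_k = ker ∂_k / im ∂_{k+1}, so:

  H_0: rank C_0 − rank ∂_1 = 5 − 4 = 1, and the invariant factors of ∂_1 are all 1, so H_0 ≅ Z.
  H_1: rank ker ∂_1 − rank ∂_2 = (10 − 4) − 6 = 0, and the invariant factors of ∂_2 are all 1, so H_1 ≅ 0.
  H_2: rank ker ∂_2 − rank ∂_3 = (10 − 6) − 4 = 0, and the invariant factors of ∂_3 are all 1, so H_2 ≅ 0.
  H_3: rank ker ∂_3 − rank ∂_4 = (5 − 4) − 0 = 1, and there is no ∂_4, so H_3 ≅ Z.

(K is a triangulation of the 3-sphere S^3.)

Hence the Betti numbers are b_0 = 1, b_1 = 0, b_2 = 0, b_3 = 1.

b_0 = 1, b_1 = 0, b_2 = 0, b_3 = 1.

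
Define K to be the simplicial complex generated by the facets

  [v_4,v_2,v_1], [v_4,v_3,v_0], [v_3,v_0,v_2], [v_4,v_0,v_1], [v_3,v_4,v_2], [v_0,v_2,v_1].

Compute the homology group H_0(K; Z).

Fix the vertex order v_0 < v_1 < v_2 < v_3 < v_4 and write every simplex with vertices in increasing order. Then dim K = 2 and the simplices of K are:

  0-simplices (5): [v_0], [v_1], [v_2], [v_3], [v_4]
  1-simplices (9): [v_0,v_1], [v_0,v_2], [v_0,v_3], [v_0,v_4], [v_1,v_2], [v_1,v_4], [v_2,v_3], [v_2,v_4], [v_3,v_4]
  2-simplices (6): [v_0,v_1,v_2], [v_0,v_1,v_4], [v_0,v_2,v_3], [v_0,v_3,v_4], [v_1,v_2,v_4], [v_2,v_3,v_4]

giving chain groups C_0 ≅ Z^5, C_1 ≅ Z^9, C_2 ≅ Z^6.

∂_1: C_1 → C_0 sends each edge [p,q] (with p < q) to q − p. For instance
  ∂[v_0,v_4] = [v_4] − [v_0].
The resulting 5×9 matrix has rank 4, and its Smith normal form has invariant factors (1,1,1,1).

The boundary map ∂_2: C_2 → C_1 sends each 2-simplex [p,q,r] to [q,r] − [p,r] + [p,q]. For instance
  ∂[v_2,v_3,v_4] = [v_3,v_4] − [v_2,v_4] + [v_2,v_3],
  ∂[v_0,v_3,v_4] = [v_3,v_4] − [v_0,v_4] + [v_0,v_3].
The resulting 9×6 matrix has rank 5, and its Smith normal form has invariant factors (1,1,1,1,1).

From H_k ≅ ker(∂_k) / im(∂_{k+1}) we obtain:

  H_0: rank C_0 − rank ∂_1 = 5 − 4 = 1, and the invariant factors of ∂_1 are all 1, so H_0 = Z.

(K is a triangulation of the 2-sphere S^2.)

H_0 = Z.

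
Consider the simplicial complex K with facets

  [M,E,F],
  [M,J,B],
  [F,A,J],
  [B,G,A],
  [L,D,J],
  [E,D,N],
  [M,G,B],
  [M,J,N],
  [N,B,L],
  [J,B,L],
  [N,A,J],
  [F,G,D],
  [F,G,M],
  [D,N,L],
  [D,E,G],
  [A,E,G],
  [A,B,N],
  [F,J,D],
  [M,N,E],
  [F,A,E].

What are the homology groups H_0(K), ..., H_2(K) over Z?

Take the total order A < B < D < E < F < G < J < L < M < N on the vertex set. Then K (dimension 2) consists of the simplices:

  0-simplices (10): A, B, D, E, F, G, J, L, M, N
  1-simplices (30): AB, AE, AF, AG, AJ, AN, BG, BJ, BL, BM, BN, DE, DF, DG, DJ, DL, DN, EF, EG, EM, EN, FG, FJ, FM, GM, JL, JM, JN, LN, MN
  2-simplices (20): ABG, ABN, AEF, AEG, AFJ, AJN, BGM, BJL, BJM, BLN, DEG, DEN, DFG, DFJ, DJL, DLN, EFM, EMN, FGM, JMN

giving chain groups C_0 ≅ Z^10, C_1 ≅ Z^30, C_2 ≅ Z^20.

Boundary ∂_1: C_1 → C_0 is given by ∂[p,q] = [q] − [p].
This gives a 10×30 integer matrix of rank 9; reducing to Smith normal form yields diagonal entries (1,1,1,1,1,1,1,1,1).

Boundary ∂_2: C_2 → C_1 acts by ∂[p,q,r] = [q,r] − [p,r] + [p,q]. For instance
  ∂ABG = BG − AG + AB,
  ∂AJN = JN − AN + AJ.
This gives a 30×20 integer matrix of rank 20; reducing to Smith normal form yields diagonal entries (1,1,1,1,1,1,1,1,1,1,1,1,1,1,1,1,1,1,1,2).

Reading off H_k = ker ∂_k / im ∂_{k+1}:

  H_0: rank C_0 − rank ∂_1 = 10 − 9 = 1, and the invariant factors of ∂_1 are all 1, so H_0 ≅ Z.
  H_1: rank ker ∂_1 − rank ∂_2 = (30 − 9) − 20 = 1, and ∂_2 has invariant factor 2 > 1, so H_1 ≅ Z ⊕ Z/2.
  H_2: rank ker ∂_2 − rank ∂_3 = (20 − 20) − 0 = 0, and there is no ∂_3, so H_2 ≅ 0.

H_0 ≅ Z,  H_1 ≅ Z ⊕ Z/2,  H_2 = 0.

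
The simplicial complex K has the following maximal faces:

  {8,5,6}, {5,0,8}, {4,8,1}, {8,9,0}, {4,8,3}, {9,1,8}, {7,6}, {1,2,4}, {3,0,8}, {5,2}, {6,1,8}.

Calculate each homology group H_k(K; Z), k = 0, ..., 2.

Take the total order 0 < 1 < 2 < 3 < 4 < 5 < 6 < 7 < 8 < 9 on the vertex set. Then K (dimension 2) consists of the simplices:

  0-simplices (10): [0], [1], [2], [3], [4], [5], [6], [7], [8], [9]
  1-simplices (19): [0,3], [0,5], [0,8], [0,9], [1,2], [1,4], [1,6], [1,8], [1,9], [2,4], [2,5], [3,4], [3,8], [4,8], [5,6], [5,8], [6,7], [6,8], [8,9]
  2-simplices (9): [0,3,8], [0,5,8], [0,8,9], [1,2,4], [1,4,8], [1,6,8], [1,8,9], [3,4,8], [5,6,8]

Hence C_0 ≅ Z^10, C_1 ≅ Z^19, C_2 ≅ Z^9.

The boundary map ∂_1: C_1 → C_0 is given by ∂[p,q] = [q] − [p]. For instance
  ∂[3,4] = [4] − [3].
The 10×19 boundary matrix has rank 9 and Smith normal form diag(1,1,1,1,1,1,1,1,1).

The boundary map ∂_2: C_2 → C_1 maps a triangle to the signed sum of its edges. For instance
  ∂[0,8,9] = [8,9] − [0,9] + [0,8],
  ∂[3,4,8] = [4,8] − [3,8] + [3,4].
As a 19×9 matrix over Z this has rank 9, with invariant factors (1,1,1,1,1,1,1,1,1).

Now H_k = ker ∂_k / im ∂_{k+1}, so:

  H_0: rank C_0 − rank ∂_1 = 10 − 9 = 1, and the invariant factors of ∂_1 are all 1, so H_0 = Z.
  H_1: rank ker ∂_1 − rank ∂_2 = (19 − 9) − 9 = 1, and the invariant factors of ∂_2 are all 1, so H_1 = Z.
  H_2: rank ker ∂_2 − rank ∂_3 = (9 − 9) − 0 = 0, and there is no ∂_3, so H_2 = 0.

H_0 ≅ Z,  H_1 ≅ Z,  H_2 = 0.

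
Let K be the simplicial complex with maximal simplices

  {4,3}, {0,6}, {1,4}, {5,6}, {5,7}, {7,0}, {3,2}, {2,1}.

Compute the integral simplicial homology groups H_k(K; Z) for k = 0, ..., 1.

H_0 = Z^2,  H_1 = Z^2.

K has 8 vertices, 8 edges.
rank ∂_0 = 0, rank ∂_1 = 6 ⇒ b_0 = 8 − 0 − 6 = 2; all invariant factors of ∂_1 are 1 so no torsion. So H_0 = Z^2.
rank ∂_1 = 6, rank ∂_2 = 0 ⇒ b_1 = 8 − 6 − 0 = 2. So H_1 = Z^2.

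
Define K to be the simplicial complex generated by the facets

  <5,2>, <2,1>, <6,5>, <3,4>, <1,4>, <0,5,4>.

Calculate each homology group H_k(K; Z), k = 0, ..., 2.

H_0 = Z,  H_1 = Z,  H_2 = 0.

Order the vertices as 0 < 1 < 2 < 3 < 4 < 5 < 6. Listing each simplex with vertices in this order, K has dimension 2 with simplices:

  0-simplices (7): [0], [1], [2], [3], [4], [5], [6]
  1-simplices (8): [0,4], [0,5], [1,2], [1,4], [2,5], [3,4], [4,5], [5,6]
  2-simplices (1): [0,4,5]

giving chain groups C_0 ≅ Z^7, C_1 ≅ Z^8, C_2 ≅ Z^1.

Boundary ∂_1: C_1 → C_0 maps an edge to its endpoints' difference, ∂[p,q] = q − p.
The 7×8 boundary matrix has rank 6 and Smith normal form diag(1,1,1,1,1,1).

∂_2: C_2 → C_1 sends each 2-simplex [p,q,r] to [q,r] − [p,r] + [p,q]. For instance
  ∂[0,4,5] = [4,5] − [0,5] + [0,4].
This gives a 8×1 integer matrix of rank 1; reducing to Smith normal form yields diagonal entries (1).

Now H_k = ker ∂_k / im ∂_{k+1}, so:

  H_0: rank C_0 − rank ∂_1 = 7 − 6 = 1, and the invariant factors of ∂_1 are all 1, so H_0 = Z.
  H_1: rank ker ∂_1 − rank ∂_2 = (8 − 6) − 1 = 1, and the invariant factors of ∂_2 are all 1, so H_1 = Z.
  H_2: rank ker ∂_2 − rank ∂_3 = (1 − 1) − 0 = 0, and there is no ∂_3, so H_2 = 0.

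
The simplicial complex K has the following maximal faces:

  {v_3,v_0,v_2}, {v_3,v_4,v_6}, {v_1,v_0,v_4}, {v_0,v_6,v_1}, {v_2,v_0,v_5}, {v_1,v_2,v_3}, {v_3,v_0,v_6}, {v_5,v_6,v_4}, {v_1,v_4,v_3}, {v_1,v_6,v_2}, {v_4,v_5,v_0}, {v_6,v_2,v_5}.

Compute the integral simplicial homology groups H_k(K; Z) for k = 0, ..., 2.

H_0 ≅ Z,  H_1 ≅ Z/2,  H_2 = 0.

Fix the vertex order v_0 < v_1 < v_2 < v_3 < v_4 < v_5 < v_6 and write every simplex with vertices in increasing order. Then dim K = 2 and the simplices of K are:

  0-simplices (7): [v_0], [v_1], [v_2], [v_3], [v_4], [v_5], [v_6]
  1-simplices (18): (18 of them)
  2-simplices (12): (12 of them)

so the chain groups are C_0 ≅ Z^7, C_1 ≅ Z^18, C_2 ≅ Z^12.

The boundary map ∂_1: C_1 → C_0 maps an edge to its endpoints' difference, ∂[p,q] = q − p.
The 7×18 boundary matrix has rank 6 and Smith normal form diag(1,1,1,1,1,1).

Boundary ∂_2: C_2 → C_1 maps a triangle to the signed sum of its edges. For instance
  ∂[v_1,v_2,v_3] = [v_2,v_3] − [v_1,v_3] + [v_1,v_2],
  ∂[v_1,v_2,v_6] = [v_2,v_6] − [v_1,v_6] + [v_1,v_2].
The 18×12 boundary matrix has rank 12 and Smith normal form diag(1,1,1,1,1,1,1,1,1,1,1,2).

Reading off H_k = ker ∂_k / im ∂_{k+1}:

  H_0: rank C_0 − rank ∂_1 = 7 − 6 = 1, and the invariant factors of ∂_1 are all 1, so H_0 ≅ Z.
  H_1: rank ker ∂_1 − rank ∂_2 = (18 − 6) − 12 = 0, and ∂_2 has invariant factor 2 > 1, so H_1 ≅ Z/2.
  H_2: rank ker ∂_2 − rank ∂_3 = (12 − 12) − 0 = 0, and there is no ∂_3, so H_2 ≅ 0.

(K is a triangulation of the real projective plane RP^2.)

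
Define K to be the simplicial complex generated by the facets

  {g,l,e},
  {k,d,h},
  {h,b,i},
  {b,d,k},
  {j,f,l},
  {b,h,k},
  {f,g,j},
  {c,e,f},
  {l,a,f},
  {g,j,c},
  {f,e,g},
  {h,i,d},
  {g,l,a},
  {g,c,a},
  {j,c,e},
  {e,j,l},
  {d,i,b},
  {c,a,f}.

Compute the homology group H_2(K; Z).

H_2 ≅ Z.

Fix the vertex order a < b < c < d < e < f < g < h < i < j < k < l and write every simplex with vertices in increasing order. Then dim K = 2 and the simplices of K are:

  0-simplices (12): a, b, c, d, e, f, g, h, i, j, k, l
  1-simplices (27): ac, af, ag, al, bd, bh, bi, bk, ce, cf, cg, cj, dh, di, dk, ef, eg, ej, el, fg, fj, fl, gj, gl, hi, hk, jl
  2-simplices (18): acf, acg, afl, agl, bdi, bdk, bhi, bhk, cef, cej, cgj, dhi, dhk, efg, egl, ejl, fgj, fjl

Hence C_0 ≅ Z^12, C_1 ≅ Z^27, C_2 ≅ Z^18.

The boundary map ∂_1: C_1 → C_0 is given by ∂[p,q] = [q] − [p]. For instance
  ∂cg = g − c.
This gives a 12×27 integer matrix of rank 10; reducing to Smith normal form yields diagonal entries (1,1,1,1,1,1,1,1,1,1).

Boundary ∂_2: C_2 → C_1 maps a triangle to the signed sum of its edges. For instance
  ∂bhk = hk − bk + bh,
  ∂fjl = jl − fl + fj.
The 27×18 boundary matrix has rank 17 and Smith normal form diag(1,1,1,1,1,1,1,1,1,1,1,1,1,1,1,1,2).

Reading off H_k = ker ∂_k / im ∂_{k+1}:

  H_2: rank ker ∂_2 − rank ∂_3 = (18 − 17) − 0 = 1, and there is no ∂_3, so H_2 = Z.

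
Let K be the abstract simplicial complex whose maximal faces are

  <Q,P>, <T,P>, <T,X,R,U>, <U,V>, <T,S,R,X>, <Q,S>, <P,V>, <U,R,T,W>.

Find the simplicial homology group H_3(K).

K has 9 vertices, 17 edges, 10 triangles, 3 3-simplices.
rank ∂_3 = 3, rank ∂_4 = 0 ⇒ b_3 = 3 − 3 − 0 = 0. So H_3 ≅ 0.

H_3 ≅ 0.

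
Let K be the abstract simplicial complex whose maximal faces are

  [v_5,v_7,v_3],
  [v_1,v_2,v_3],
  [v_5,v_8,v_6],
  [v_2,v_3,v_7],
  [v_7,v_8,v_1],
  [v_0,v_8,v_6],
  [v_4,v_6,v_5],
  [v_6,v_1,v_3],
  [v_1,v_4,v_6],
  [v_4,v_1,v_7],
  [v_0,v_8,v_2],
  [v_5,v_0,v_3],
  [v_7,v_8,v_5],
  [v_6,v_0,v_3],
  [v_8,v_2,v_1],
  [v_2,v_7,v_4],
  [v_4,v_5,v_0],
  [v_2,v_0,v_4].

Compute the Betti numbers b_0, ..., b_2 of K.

Order the vertices as v_0 < v_1 < v_2 < v_3 < v_4 < v_5 < v_6 < v_7 < v_8. Listing each simplex with vertices in this order, K has dimension 2 with simplices:

  0-simplices (9): [v_0], [v_1], [v_2], [v_3], [v_4], [v_5], [v_6], [v_7], [v_8]
  1-simplices (27): (27 of them)
  2-simplices (18): (18 of them)

giving chain groups C_0 ≅ Z^9, C_1 ≅ Z^27, C_2 ≅ Z^18.

Boundary ∂_1: C_1 → C_0 maps an edge to its endpoints' difference, ∂[p,q] = q − p.
The resulting 9×27 matrix has rank 8, and its Smith normal form has invariant factors (1,1,1,1,1,1,1,1).

The boundary map ∂_2: C_2 → C_1 sends each 2-simplex [p,q,r] to [q,r] − [p,r] + [p,q]. For instance
  ∂[v_0,v_2,v_8] = [v_2,v_8] − [v_0,v_8] + [v_0,v_2],
  ∂[v_3,v_5,v_7] = [v_5,v_7] − [v_3,v_7] + [v_3,v_5].
This gives a 27×18 integer matrix of rank 18; reducing to Smith normal form yields diagonal entries (1,1,1,1,1,1,1,1,1,1,1,1,1,1,1,1,1,2).

Computing H_k = (kernel of ∂_k) / (image of ∂_{k+1}):

  H_0: rank C_0 − rank ∂_1 = 9 − 8 = 1, and the invariant factors of ∂_1 are all 1, so H_0 = Z.
  H_1: rank ker ∂_1 − rank ∂_2 = (27 − 8) − 18 = 1, and ∂_2 has invariant factor 2 > 1, so H_1 = Z ⊕ Z_2.
  H_2: rank ker ∂_2 − rank ∂_3 = (18 − 18) − 0 = 0, and there is no ∂_3, so H_2 = 0.

As a check, the Euler characteristic is 9 − 27 + 18 = 0, which agrees with 1 − 1 + 0 = 0.

Hence the Betti numbers are b_0 = 1, b_1 = 1, b_2 = 0.

b_0 = 1, b_1 = 1, b_2 = 0.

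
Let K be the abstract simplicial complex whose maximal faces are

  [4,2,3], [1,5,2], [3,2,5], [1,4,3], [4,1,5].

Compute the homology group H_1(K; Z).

H_1 = Z.

K has 5 vertices, 10 edges, 5 triangles.
rank ∂_1 = 4, rank ∂_2 = 5 ⇒ b_1 = 10 − 4 − 5 = 1; all invariant factors of ∂_2 are 1 so no torsion. So H_1 = Z.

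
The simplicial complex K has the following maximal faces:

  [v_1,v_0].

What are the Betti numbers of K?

b_0 = 1, b_1 = 0.

We work with the vertex ordering v_0 < v_1. The simplices of K, each written with vertices in increasing order, are:

  0-simplices (2): [v_0], [v_1]
  1-simplices (1): [v_0,v_1]

so the chain groups are C_0 ≅ Z^2, C_1 ≅ Z^1.

Boundary ∂_1: C_1 → C_0 sends each edge [p,q] (with p < q) to q − p.
This gives a 2×1 integer matrix of rank 1; reducing to Smith normal form yields diagonal entries (1).

Computing H_k = (kernel of ∂_k) / (image of ∂_{k+1}):

  H_0: rank C_0 − rank ∂_1 = 2 − 1 = 1, and the invariant factors of ∂_1 are all 1, so H_0 ≅ Z.
  H_1: rank ker ∂_1 − rank ∂_2 = (1 − 1) − 0 = 0, and there is no ∂_2, so H_1 ≅ 0.

Hence the Betti numbers are b_0 = 1, b_1 = 0.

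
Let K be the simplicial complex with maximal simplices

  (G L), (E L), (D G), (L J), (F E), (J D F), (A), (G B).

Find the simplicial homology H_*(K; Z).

Take the total order A < B < D < E < F < G < J < L on the vertex set. Then K (dimension 2) consists of the simplices:

  0-simplices (8): A, B, D, E, F, G, J, L
  1-simplices (9): BG, DF, DG, DJ, EF, EL, FJ, GL, JL
  2-simplices (1): DFJ

so the chain groups are C_0 ≅ Z^8, C_1 ≅ Z^9, C_2 ≅ Z^1.

The boundary map ∂_1: C_1 → C_0 maps an edge to its endpoints' difference, ∂[p,q] = q − p. For instance
  ∂GL = L − G.
As a 8×9 matrix over Z this has rank 6, with invariant factors (1,1,1,1,1,1).

∂_2: C_2 → C_1 acts by ∂[p,q,r] = [q,r] − [p,r] + [p,q]. For instance
  ∂DFJ = FJ − DJ + DF.
The resulting 9×1 matrix has rank 1, and its Smith normal form has invariant factors (1).

Computing H_k = (kernel of ∂_k) / (image of ∂_{k+1}):

  H_0: rank C_0 − rank ∂_1 = 8 − 6 = 2, and the invariant factors of ∂_1 are all 1, so H_0 = Z^2.
  H_1: rank ker ∂_1 − rank ∂_2 = (9 − 6) − 1 = 2, and the invariant factors of ∂_2 are all 1, so H_1 = Z^2.
  H_2: rank ker ∂_2 − rank ∂_3 = (1 − 1) − 0 = 0, and there is no ∂_3, so H_2 = 0.

H_0 ≅ Z^2,  H_1 ≅ Z^2,  H_2 = 0.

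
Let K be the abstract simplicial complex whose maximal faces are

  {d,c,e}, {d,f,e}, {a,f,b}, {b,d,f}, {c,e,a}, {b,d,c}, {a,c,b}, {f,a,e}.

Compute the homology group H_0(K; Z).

H_0 = Z.

Take the total order a < b < c < d < e < f on the vertex set. Then K (dimension 2) consists of the simplices:

  0-simplices (6): a, b, c, d, e, f
  1-simplices (12): ab, ac, ae, af, bc, bd, bf, cd, ce, de, df, ef
  2-simplices (8): abc, abf, ace, aef, bcd, bdf, cde, def

so the chain groups are C_0 ≅ Z^6, C_1 ≅ Z^12, C_2 ≅ Z^8.

Boundary ∂_1: C_1 → C_0 maps an edge to its endpoints' difference, ∂[p,q] = q − p.
This gives a 6×12 integer matrix of rank 5; reducing to Smith normal form yields diagonal entries (1,1,1,1,1).

Boundary ∂_2: C_2 → C_1 sends each 2-simplex [p,q,r] to [q,r] − [p,r] + [p,q]. For instance
  ∂abf = bf − af + ab,
  ∂aef = ef − af + ae.
This gives a 12×8 integer matrix of rank 7; reducing to Smith normal form yields diagonal entries (1,1,1,1,1,1,1).

Computing H_k = (kernel of ∂_k) / (image of ∂_{k+1}):

  H_0: rank C_0 − rank ∂_1 = 6 − 5 = 1, and the invariant factors of ∂_1 are all 1, so H_0 = Z.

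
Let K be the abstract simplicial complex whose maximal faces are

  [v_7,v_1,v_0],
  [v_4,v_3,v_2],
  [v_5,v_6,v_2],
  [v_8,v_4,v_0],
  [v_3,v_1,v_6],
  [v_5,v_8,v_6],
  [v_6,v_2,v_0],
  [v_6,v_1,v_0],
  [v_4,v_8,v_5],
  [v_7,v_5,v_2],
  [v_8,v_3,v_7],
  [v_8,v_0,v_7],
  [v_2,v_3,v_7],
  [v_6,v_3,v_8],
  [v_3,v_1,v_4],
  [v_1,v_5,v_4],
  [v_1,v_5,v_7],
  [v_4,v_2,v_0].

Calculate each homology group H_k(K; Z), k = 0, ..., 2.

H_0 = Z,  H_1 = Z^2,  H_2 = Z.

We work with the vertex ordering v_0 < v_1 < v_2 < v_3 < v_4 < v_5 < v_6 < v_7 < v_8. The simplices of K, each written with vertices in increasing order, are:

  0-simplices (9): [v_0], [v_1], [v_2], [v_3], [v_4], [v_5], [v_6], [v_7], [v_8]
  1-simplices (27): (27 of them)
  2-simplices (18): (18 of them)

so the chain groups are C_0 ≅ Z^9, C_1 ≅ Z^27, C_2 ≅ Z^18.

∂_1: C_1 → C_0 is given by ∂[p,q] = [q] − [p]. For instance
  ∂[v_2,v_6] = [v_6] − [v_2].
As a 9×27 matrix over Z this has rank 8, with invariant factors (1,1,1,1,1,1,1,1).

Boundary ∂_2: C_2 → C_1 acts by ∂[p,q,r] = [q,r] − [p,r] + [p,q]. For instance
  ∂[v_3,v_7,v_8] = [v_7,v_8] − [v_3,v_8] + [v_3,v_7],
  ∂[v_5,v_6,v_8] = [v_6,v_8] − [v_5,v_8] + [v_5,v_6].
As a 27×18 matrix over Z this has rank 17, with invariant factors (1,1,1,1,1,1,1,1,1,1,1,1,1,1,1,1,1).

From H_k ≅ ker(∂_k) / im(∂_{k+1}) we obtain:

  H_0: rank C_0 − rank ∂_1 = 9 − 8 = 1, and the invariant factors of ∂_1 are all 1, so H_0 = Z.
  H_1: rank ker ∂_1 − rank ∂_2 = (27 − 8) − 17 = 2, and the invariant factors of ∂_2 are all 1, so H_1 = Z^2.
  H_2: rank ker ∂_2 − rank ∂_3 = (18 − 17) − 0 = 1, and there is no ∂_3, so H_2 = Z.

(K is a triangulation of the torus T^2.)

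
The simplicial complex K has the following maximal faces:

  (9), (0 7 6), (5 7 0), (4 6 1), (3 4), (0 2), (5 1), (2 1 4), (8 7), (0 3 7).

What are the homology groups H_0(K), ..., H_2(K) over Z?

We work with the vertex ordering 0 < 1 < 2 < 3 < 4 < 5 < 6 < 7 < 8 < 9. The simplices of K, each written with vertices in increasing order, are:

  0-simplices (10): [0], [1], [2], [3], [4], [5], [6], [7], [8], [9]
  1-simplices (16): [0,2], [0,3], [0,5], [0,6], [0,7], [1,2], [1,4], [1,5], [1,6], [2,4], [3,4], [3,7], [4,6], [5,7], [6,7], [7,8]
  2-simplices (5): [0,3,7], [0,5,7], [0,6,7], [1,2,4], [1,4,6]

so the chain groups are C_0 ≅ Z^10, C_1 ≅ Z^16, C_2 ≅ Z^5.

∂_1: C_1 → C_0 sends each edge [p,q] (with p < q) to q − p.
This gives a 10×16 integer matrix of rank 8; reducing to Smith normal form yields diagonal entries (1,1,1,1,1,1,1,1).

Boundary ∂_2: C_2 → C_1 maps a triangle to the signed sum of its edges. For instance
  ∂[1,2,4] = [2,4] − [1,4] + [1,2],
  ∂[0,3,7] = [3,7] − [0,7] + [0,3].
The 16×5 boundary matrix has rank 5 and Smith normal form diag(1,1,1,1,1).

From H_k ≅ ker(∂_k) / im(∂_{k+1}) we obtain:

  H_0: rank C_0 − rank ∂_1 = 10 − 8 = 2, and the invariant factors of ∂_1 are all 1, so H_0 = Z^2.
  H_1: rank ker ∂_1 − rank ∂_2 = (16 − 8) − 5 = 3, and the invariant factors of ∂_2 are all 1, so H_1 = Z^3.
  H_2: rank ker ∂_2 − rank ∂_3 = (5 − 5) − 0 = 0, and there is no ∂_3, so H_2 = 0.

H_0 ≅ Z^2,  H_1 ≅ Z^3,  H_2 = 0.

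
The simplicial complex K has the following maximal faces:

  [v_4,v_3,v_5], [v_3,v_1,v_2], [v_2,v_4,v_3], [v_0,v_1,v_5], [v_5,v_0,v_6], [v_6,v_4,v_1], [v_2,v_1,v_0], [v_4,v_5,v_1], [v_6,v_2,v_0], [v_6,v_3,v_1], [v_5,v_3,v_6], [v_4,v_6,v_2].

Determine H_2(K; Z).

H_2 = 0.

Order the vertices as v_0 < v_1 < v_2 < v_3 < v_4 < v_5 < v_6. Listing each simplex with vertices in this order, K has dimension 2 with simplices:

  0-simplices (7): [v_0], [v_1], [v_2], [v_3], [v_4], [v_5], [v_6]
  1-simplices (18): (18 of them)
  2-simplices (12): (12 of them)

Hence C_0 ≅ Z^7, C_1 ≅ Z^18, C_2 ≅ Z^12.

Boundary ∂_1: C_1 → C_0 is given by ∂[p,q] = [q] − [p]. For instance
  ∂[v_0,v_1] = [v_1] − [v_0].
This gives a 7×18 integer matrix of rank 6; reducing to Smith normal form yields diagonal entries (1,1,1,1,1,1).

Boundary ∂_2: C_2 → C_1 acts by ∂[p,q,r] = [q,r] − [p,r] + [p,q]. For instance
  ∂[v_0,v_2,v_6] = [v_2,v_6] − [v_0,v_6] + [v_0,v_2],
  ∂[v_0,v_5,v_6] = [v_5,v_6] − [v_0,v_6] + [v_0,v_5].
As a 18×12 matrix over Z this has rank 12, with invariant factors (1,1,1,1,1,1,1,1,1,1,1,2).

Now H_k = ker ∂_k / im ∂_{k+1}, so:

  H_2: rank ker ∂_2 − rank ∂_3 = (12 − 12) − 0 = 0, and there is no ∂_3, so H_2 = 0.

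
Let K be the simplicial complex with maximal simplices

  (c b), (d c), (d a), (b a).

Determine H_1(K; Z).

H_1 ≅ Z.

Order the vertices as a < b < c < d. Listing each simplex with vertices in this order, K has dimension 1 with simplices:

  0-simplices (4): a, b, c, d
  1-simplices (4): ab, ad, bc, cd

Hence C_0 ≅ Z^4, C_1 ≅ Z^4.

Boundary ∂_1: C_1 → C_0 maps an edge to its endpoints' difference, ∂[p,q] = q − p.
As a 4×4 matrix over Z this has rank 3, with invariant factors (1,1,1).

Computing H_k = (kernel of ∂_k) / (image of ∂_{k+1}):

  H_1: rank ker ∂_1 − rank ∂_2 = (4 − 3) − 0 = 1, and there is no ∂_2, so H_1 = Z.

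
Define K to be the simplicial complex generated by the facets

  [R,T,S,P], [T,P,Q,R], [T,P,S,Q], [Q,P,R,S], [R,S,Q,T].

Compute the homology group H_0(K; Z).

H_0 = Z.

K has 5 vertices, 10 edges, 10 triangles, 5 3-simplices.
rank ∂_0 = 0, rank ∂_1 = 4 ⇒ b_0 = 5 − 0 − 4 = 1; all invariant factors of ∂_1 are 1 so no torsion. So H_0 ≅ Z.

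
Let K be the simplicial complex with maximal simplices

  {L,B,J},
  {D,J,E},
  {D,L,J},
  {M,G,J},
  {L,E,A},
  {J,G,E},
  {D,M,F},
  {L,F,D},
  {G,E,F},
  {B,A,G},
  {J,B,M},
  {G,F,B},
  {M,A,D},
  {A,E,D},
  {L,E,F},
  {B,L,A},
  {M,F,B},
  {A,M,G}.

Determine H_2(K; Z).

Fix the vertex order A < B < D < E < F < G < J < L < M and write every simplex with vertices in increasing order. Then dim K = 2 and the simplices of K are:

  0-simplices (9): A, B, D, E, F, G, J, L, M
  1-simplices (27): AB, AD, AE, AG, AL, AM, BF, BG, BJ, BL, BM, DE, DF, DJ, DL, DM, EF, EG, EJ, EL, FG, FL, FM, GJ, GM, JL, JM
  2-simplices (18): ABG, ABL, ADE, ADM, AEL, AGM, BFG, BFM, BJL, BJM, DEJ, DFL, DFM, DJL, EFG, EFL, EGJ, GJM

Hence C_0 ≅ Z^9, C_1 ≅ Z^27, C_2 ≅ Z^18.

Boundary ∂_1: C_1 → C_0 is given by ∂[p,q] = [q] − [p]. For instance
  ∂BL = L − B.
As a 9×27 matrix over Z this has rank 8, with invariant factors (1,1,1,1,1,1,1,1).

The boundary map ∂_2: C_2 → C_1 acts by ∂[p,q,r] = [q,r] − [p,r] + [p,q]. For instance
  ∂BFM = FM − BM + BF,
  ∂EFL = FL − EL + EF.
As a 27×18 matrix over Z this has rank 18, with invariant factors (1,1,1,1,1,1,1,1,1,1,1,1,1,1,1,1,1,2).

Now H_k = ker ∂_k / im ∂_{k+1}, so:

  H_2: rank ker ∂_2 − rank ∂_3 = (18 − 18) − 0 = 0, and there is no ∂_3, so H_2 = 0.

H_2 = 0.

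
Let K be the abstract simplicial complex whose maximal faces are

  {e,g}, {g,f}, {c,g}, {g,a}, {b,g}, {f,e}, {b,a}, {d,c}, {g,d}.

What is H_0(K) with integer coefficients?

H_0 = Z.

We work with the vertex ordering a < b < c < d < e < f < g. The simplices of K, each written with vertices in increasing order, are:

  0-simplices (7): a, b, c, d, e, f, g
  1-simplices (9): ab, ag, bg, cd, cg, dg, ef, eg, fg

giving chain groups C_0 ≅ Z^7, C_1 ≅ Z^9.

Boundary ∂_1: C_1 → C_0 is given by ∂[p,q] = [q] − [p].
The 7×9 boundary matrix has rank 6 and Smith normal form diag(1,1,1,1,1,1).

Now H_k = ker ∂_k / im ∂_{k+1}, so:

  H_0: rank C_0 − rank ∂_1 = 7 − 6 = 1, and the invariant factors of ∂_1 are all 1, so H_0 ≅ Z.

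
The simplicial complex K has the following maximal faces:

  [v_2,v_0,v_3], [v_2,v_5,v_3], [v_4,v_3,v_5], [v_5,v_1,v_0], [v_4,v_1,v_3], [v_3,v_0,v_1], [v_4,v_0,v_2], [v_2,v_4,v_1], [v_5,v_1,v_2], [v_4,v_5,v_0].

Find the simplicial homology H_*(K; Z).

We work with the vertex ordering v_0 < v_1 < v_2 < v_3 < v_4 < v_5. The simplices of K, each written with vertices in increasing order, are:

  0-simplices (6): [v_0], [v_1], [v_2], [v_3], [v_4], [v_5]
  1-simplices (15): (15 of them)
  2-simplices (10): [v_0,v_1,v_3], [v_0,v_1,v_5], [v_0,v_2,v_3], [v_0,v_2,v_4], [v_0,v_4,v_5], [v_1,v_2,v_4], [v_1,v_2,v_5], [v_1,v_3,v_4], [v_2,v_3,v_5], [v_3,v_4,v_5]

so the chain groups are C_0 ≅ Z^6, C_1 ≅ Z^15, C_2 ≅ Z^10.

∂_1: C_1 → C_0 is given by ∂[p,q] = [q] − [p]. For instance
  ∂[v_0,v_5] = [v_5] − [v_0].
The 6×15 boundary matrix has rank 5 and Smith normal form diag(1,1,1,1,1).

Boundary ∂_2: C_2 → C_1 maps a triangle to the signed sum of its edges. For instance
  ∂[v_0,v_2,v_3] = [v_2,v_3] − [v_0,v_3] + [v_0,v_2],
  ∂[v_1,v_2,v_4] = [v_2,v_4] − [v_1,v_4] + [v_1,v_2].
The resulting 15×10 matrix has rank 10, and its Smith normal form has invariant factors (1,1,1,1,1,1,1,1,1,2).

From H_k ≅ ker(∂_k) / im(∂_{k+1}) we obtain:

  H_0: rank C_0 − rank ∂_1 = 6 − 5 = 1, and the invariant factors of ∂_1 are all 1, so H_0 = Z.
  H_1: rank ker ∂_1 − rank ∂_2 = (15 − 5) − 10 = 0, and ∂_2 has invariant factor 2 > 1, so H_1 = Z/2.
  H_2: rank ker ∂_2 − rank ∂_3 = (10 − 10) − 0 = 0, and there is no ∂_3, so H_2 = 0.

(K is a triangulation of the real projective plane RP^2.)

H_0 ≅ Z,  H_1 ≅ Z/2,  H_2 = 0.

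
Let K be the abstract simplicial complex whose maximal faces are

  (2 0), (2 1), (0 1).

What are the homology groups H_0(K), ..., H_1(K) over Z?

H_0 = Z,  H_1 = Z.

Take the total order 0 < 1 < 2 on the vertex set. Then K (dimension 1) consists of the simplices:

  0-simplices (3): [0], [1], [2]
  1-simplices (3): [0,1], [0,2], [1,2]

so the chain groups are C_0 ≅ Z^3, C_1 ≅ Z^3.

Boundary ∂_1: C_1 → C_0 sends each edge [p,q] (with p < q) to q − p.
This gives a 3×3 integer matrix of rank 2; reducing to Smith normal form yields diagonal entries (1,1).

Computing H_k = (kernel of ∂_k) / (image of ∂_{k+1}):

  H_0: rank C_0 − rank ∂_1 = 3 − 2 = 1, and the invariant factors of ∂_1 are all 1, so H_0 = Z.
  H_1: rank ker ∂_1 − rank ∂_2 = (3 − 2) − 0 = 1, and there is no ∂_2, so H_1 = Z.

(K is a triangulation of the circle S^1.)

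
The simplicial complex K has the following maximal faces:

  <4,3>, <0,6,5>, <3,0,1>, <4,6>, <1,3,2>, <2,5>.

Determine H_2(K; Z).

Take the total order 0 < 1 < 2 < 3 < 4 < 5 < 6 on the vertex set. Then K (dimension 2) consists of the simplices:

  0-simplices (7): [0], [1], [2], [3], [4], [5], [6]
  1-simplices (11): [0,1], [0,3], [0,5], [0,6], [1,2], [1,3], [2,3], [2,5], [3,4], [4,6], [5,6]
  2-simplices (3): [0,1,3], [0,5,6], [1,2,3]

Hence C_0 ≅ Z^7, C_1 ≅ Z^11, C_2 ≅ Z^3.

Boundary ∂_1: C_1 → C_0 is given by ∂[p,q] = [q] − [p]. For instance
  ∂[1,2] = [2] − [1].
The resulting 7×11 matrix has rank 6, and its Smith normal form has invariant factors (1,1,1,1,1,1).

The boundary map ∂_2: C_2 → C_1 maps a triangle to the signed sum of its edges. For instance
  ∂[0,1,3] = [1,3] − [0,3] + [0,1],
  ∂[0,5,6] = [5,6] − [0,6] + [0,5].
This gives a 11×3 integer matrix of rank 3; reducing to Smith normal form yields diagonal entries (1,1,1).

From H_k ≅ ker(∂_k) / im(∂_{k+1}) we obtain:

  H_2: rank ker ∂_2 − rank ∂_3 = (3 − 3) − 0 = 0, and there is no ∂_3, so H_2 = 0.

H_2 = 0.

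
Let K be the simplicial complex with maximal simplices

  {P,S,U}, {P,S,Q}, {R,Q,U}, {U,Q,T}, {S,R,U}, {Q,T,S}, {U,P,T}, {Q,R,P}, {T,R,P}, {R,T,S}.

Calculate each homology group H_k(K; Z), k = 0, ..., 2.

H_0 ≅ Z,  H_1 ≅ Z/2Z,  H_2 = 0.

Fix the vertex order P < Q < R < S < T < U and write every simplex with vertices in increasing order. Then dim K = 2 and the simplices of K are:

  0-simplices (6): P, Q, R, S, T, U
  1-simplices (15): PQ, PR, PS, PT, PU, QR, QS, QT, QU, RS, RT, RU, ST, SU, TU
  2-simplices (10): PQR, PQS, PRT, PSU, PTU, QRU, QST, QTU, RST, RSU

so the chain groups are C_0 ≅ Z^6, C_1 ≅ Z^15, C_2 ≅ Z^10.

Boundary ∂_1: C_1 → C_0 maps an edge to its endpoints' difference, ∂[p,q] = q − p. For instance
  ∂RS = S − R.
The 6×15 boundary matrix has rank 5 and Smith normal form diag(1,1,1,1,1).

∂_2: C_2 → C_1 acts by ∂[p,q,r] = [q,r] − [p,r] + [p,q]. For instance
  ∂RST = ST − RT + RS,
  ∂PQS = QS − PS + PQ.
The resulting 15×10 matrix has rank 10, and its Smith normal form has invariant factors (1,1,1,1,1,1,1,1,1,2).

From H_k ≅ ker(∂_k) / im(∂_{k+1}) we obtain:

  H_0: rank C_0 − rank ∂_1 = 6 − 5 = 1, and the invariant factors of ∂_1 are all 1, so H_0 = Z.
  H_1: rank ker ∂_1 − rank ∂_2 = (15 − 5) − 10 = 0, and ∂_2 has invariant factor 2 > 1, so H_1 = Z/2Z.
  H_2: rank ker ∂_2 − rank ∂_3 = (10 − 10) − 0 = 0, and there is no ∂_3, so H_2 = 0.

(K is a triangulation of the real projective plane RP^2.)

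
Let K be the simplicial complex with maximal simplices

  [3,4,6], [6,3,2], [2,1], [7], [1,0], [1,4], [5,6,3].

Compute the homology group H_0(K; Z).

H_0 = Z^2.

Order the vertices as 0 < 1 < 2 < 3 < 4 < 5 < 6 < 7. Listing each simplex with vertices in this order, K has dimension 2 with simplices:

  0-simplices (8): [0], [1], [2], [3], [4], [5], [6], [7]
  1-simplices (10): [0,1], [1,2], [1,4], [2,3], [2,6], [3,4], [3,5], [3,6], [4,6], [5,6]
  2-simplices (3): [2,3,6], [3,4,6], [3,5,6]

Hence C_0 ≅ Z^8, C_1 ≅ Z^10, C_2 ≅ Z^3.

∂_1: C_1 → C_0 sends each edge [p,q] (with p < q) to q − p. For instance
  ∂[1,2] = [2] − [1].
The resulting 8×10 matrix has rank 6, and its Smith normal form has invariant factors (1,1,1,1,1,1).

The boundary map ∂_2: C_2 → C_1 maps a triangle to the signed sum of its edges. For instance
  ∂[3,4,6] = [4,6] − [3,6] + [3,4],
  ∂[2,3,6] = [3,6] − [2,6] + [2,3].
The 10×3 boundary matrix has rank 3 and Smith normal form diag(1,1,1).

Computing H_k = (kernel of ∂_k) / (image of ∂_{k+1}):

  H_0: rank C_0 − rank ∂_1 = 8 − 6 = 2, and the invariant factors of ∂_1 are all 1, so H_0 ≅ Z^2.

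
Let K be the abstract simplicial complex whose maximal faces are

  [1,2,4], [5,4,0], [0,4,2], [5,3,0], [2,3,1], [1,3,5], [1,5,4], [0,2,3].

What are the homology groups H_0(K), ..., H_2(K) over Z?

H_0 ≅ Z,  H_1 = 0,  H_2 ≅ Z.

Fix the vertex order 0 < 1 < 2 < 3 < 4 < 5 and write every simplex with vertices in increasing order. Then dim K = 2 and the simplices of K are:

  0-simplices (6): [0], [1], [2], [3], [4], [5]
  1-simplices (12): [0,2], [0,3], [0,4], [0,5], [1,2], [1,3], [1,4], [1,5], [2,3], [2,4], [3,5], [4,5]
  2-simplices (8): [0,2,3], [0,2,4], [0,3,5], [0,4,5], [1,2,3], [1,2,4], [1,3,5], [1,4,5]

so the chain groups are C_0 ≅ Z^6, C_1 ≅ Z^12, C_2 ≅ Z^8.

Boundary ∂_1: C_1 → C_0 sends each edge [p,q] (with p < q) to q − p. For instance
  ∂[4,5] = [5] − [4].
The 6×12 boundary matrix has rank 5 and Smith normal form diag(1,1,1,1,1).

∂_2: C_2 → C_1 acts by ∂[p,q,r] = [q,r] − [p,r] + [p,q]. For instance
  ∂[1,2,4] = [2,4] − [1,4] + [1,2],
  ∂[1,3,5] = [3,5] − [1,5] + [1,3].
The resulting 12×8 matrix has rank 7, and its Smith normal form has invariant factors (1,1,1,1,1,1,1).

Now H_k = ker ∂_k / im ∂_{k+1}, so:

  H_0: rank C_0 − rank ∂_1 = 6 − 5 = 1, and the invariant factors of ∂_1 are all 1, so H_0 = Z.
  H_1: rank ker ∂_1 − rank ∂_2 = (12 − 5) − 7 = 0, and the invariant factors of ∂_2 are all 1, so H_1 = 0.
  H_2: rank ker ∂_2 − rank ∂_3 = (8 − 7) − 0 = 1, and there is no ∂_3, so H_2 = Z.

As a check, the Euler characteristic is 6 − 12 + 8 = 2, which agrees with 1 − 0 + 1 = 2.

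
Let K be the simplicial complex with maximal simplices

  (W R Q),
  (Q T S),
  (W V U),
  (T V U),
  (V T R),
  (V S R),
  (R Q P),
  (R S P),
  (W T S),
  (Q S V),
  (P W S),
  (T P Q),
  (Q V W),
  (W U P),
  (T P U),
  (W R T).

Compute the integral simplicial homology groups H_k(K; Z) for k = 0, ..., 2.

H_0 = Z,  H_1 = Z^2,  H_2 = Z.

K has 8 vertices, 24 edges, 16 triangles.
rank ∂_0 = 0, rank ∂_1 = 7 ⇒ b_0 = 8 − 0 − 7 = 1; all invariant factors of ∂_1 are 1 so no torsion. So H_0 ≅ Z.
rank ∂_1 = 7, rank ∂_2 = 15 ⇒ b_1 = 24 − 7 − 15 = 2; all invariant factors of ∂_2 are 1 so no torsion. So H_1 ≅ Z^2.
rank ∂_2 = 15, rank ∂_3 = 0 ⇒ b_2 = 16 − 15 − 0 = 1. So H_2 ≅ Z.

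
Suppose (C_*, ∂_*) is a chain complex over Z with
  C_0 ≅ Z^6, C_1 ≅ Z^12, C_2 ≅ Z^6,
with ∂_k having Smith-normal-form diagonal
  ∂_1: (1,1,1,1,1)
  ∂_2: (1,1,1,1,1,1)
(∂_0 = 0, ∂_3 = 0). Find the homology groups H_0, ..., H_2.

H_0 ≅ Z,  H_1 ≅ Z,  H_2 = 0.

H_0: b_0 = 6 − 0 − 5 = 1; torsion from ∂_1 factors > 1: none. So H_0 ≅ Z.
H_1: b_1 = 12 − 5 − 6 = 1; torsion from ∂_2 factors > 1: none. So H_1 ≅ Z.
H_2: b_2 = 6 − 6 − 0 = 0; torsion from ∂_3 factors > 1: none. So H_2 ≅ 0.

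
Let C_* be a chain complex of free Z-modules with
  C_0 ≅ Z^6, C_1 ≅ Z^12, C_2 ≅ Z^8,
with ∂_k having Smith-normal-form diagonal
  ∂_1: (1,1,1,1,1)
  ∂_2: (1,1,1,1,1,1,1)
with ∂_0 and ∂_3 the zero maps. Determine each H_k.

H_0 ≅ Z,  H_1 = 0,  H_2 ≅ Z.

H_0: b_0 = 6 − 0 − 5 = 1; torsion from ∂_1 factors > 1: none. So H_0 ≅ Z.
H_1: b_1 = 12 − 5 − 7 = 0; torsion from ∂_2 factors > 1: none. So H_1 ≅ 0.
H_2: b_2 = 8 − 7 − 0 = 1; torsion from ∂_3 factors > 1: none. So H_2 ≅ Z.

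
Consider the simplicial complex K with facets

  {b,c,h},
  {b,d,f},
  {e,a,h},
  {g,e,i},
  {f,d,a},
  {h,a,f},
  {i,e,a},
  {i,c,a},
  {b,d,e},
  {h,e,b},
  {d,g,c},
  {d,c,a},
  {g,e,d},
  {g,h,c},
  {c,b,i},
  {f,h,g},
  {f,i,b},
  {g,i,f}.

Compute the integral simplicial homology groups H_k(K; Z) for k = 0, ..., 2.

H_0 ≅ Z,  H_1 ≅ Z^2,  H_2 ≅ Z.

K has 9 vertices, 27 edges, 18 triangles.
rank ∂_0 = 0, rank ∂_1 = 8 ⇒ b_0 = 9 − 0 − 8 = 1; all invariant factors of ∂_1 are 1 so no torsion. So H_0 = Z.
rank ∂_1 = 8, rank ∂_2 = 17 ⇒ b_1 = 27 − 8 − 17 = 2; all invariant factors of ∂_2 are 1 so no torsion. So H_1 = Z^2.
rank ∂_2 = 17, rank ∂_3 = 0 ⇒ b_2 = 18 − 17 − 0 = 1. So H_2 = Z.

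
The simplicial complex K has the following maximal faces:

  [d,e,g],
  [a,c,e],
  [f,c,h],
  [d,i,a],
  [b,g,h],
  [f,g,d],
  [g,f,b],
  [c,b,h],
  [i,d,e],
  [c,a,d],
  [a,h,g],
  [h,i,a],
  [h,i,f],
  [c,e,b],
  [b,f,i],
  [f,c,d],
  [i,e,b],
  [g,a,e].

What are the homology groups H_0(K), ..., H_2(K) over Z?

H_0 = Z,  H_1 = Z ⊕ Z/2Z,  H_2 = 0.

We work with the vertex ordering a < b < c < d < e < f < g < h < i. The simplices of K, each written with vertices in increasing order, are:

  0-simplices (9): a, b, c, d, e, f, g, h, i
  1-simplices (27): ac, ad, ae, ag, ah, ai, bc, be, bf, bg, bh, bi, cd, ce, cf, ch, de, df, dg, di, eg, ei, fg, fh, fi, gh, hi
  2-simplices (18): acd, ace, adi, aeg, agh, ahi, bce, bch, bei, bfg, bfi, bgh, cdf, cfh, deg, dei, dfg, fhi

so the chain groups are C_0 ≅ Z^9, C_1 ≅ Z^27, C_2 ≅ Z^18.

Boundary ∂_1: C_1 → C_0 sends each edge [p,q] (with p < q) to q − p.
As a 9×27 matrix over Z this has rank 8, with invariant factors (1,1,1,1,1,1,1,1).

The boundary map ∂_2: C_2 → C_1 acts by ∂[p,q,r] = [q,r] − [p,r] + [p,q]. For instance
  ∂cfh = fh − ch + cf,
  ∂bfi = fi − bi + bf.
The 27×18 boundary matrix has rank 18 and Smith normal form diag(1,1,1,1,1,1,1,1,1,1,1,1,1,1,1,1,1,2).

Computing H_k = (kernel of ∂_k) / (image of ∂_{k+1}):

  H_0: rank C_0 − rank ∂_1 = 9 − 8 = 1, and the invariant factors of ∂_1 are all 1, so H_0 ≅ Z.
  H_1: rank ker ∂_1 − rank ∂_2 = (27 − 8) − 18 = 1, and ∂_2 has invariant factor 2 > 1, so H_1 ≅ Z ⊕ Z/2Z.
  H_2: rank ker ∂_2 − rank ∂_3 = (18 − 18) − 0 = 0, and there is no ∂_3, so H_2 ≅ 0.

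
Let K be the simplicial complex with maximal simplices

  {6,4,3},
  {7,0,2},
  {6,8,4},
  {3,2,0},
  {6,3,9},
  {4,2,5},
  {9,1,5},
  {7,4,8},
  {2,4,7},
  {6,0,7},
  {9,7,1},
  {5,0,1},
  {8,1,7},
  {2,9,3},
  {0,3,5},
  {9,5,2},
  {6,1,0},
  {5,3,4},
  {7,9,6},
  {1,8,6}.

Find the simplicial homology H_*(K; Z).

H_0 = Z,  H_1 = Z ⊕ Z/2,  H_2 = 0.

K has 10 vertices, 30 edges, 20 triangles.
rank ∂_0 = 0, rank ∂_1 = 9 ⇒ b_0 = 10 − 0 − 9 = 1; all invariant factors of ∂_1 are 1 so no torsion. So H_0 ≅ Z.
rank ∂_1 = 9, rank ∂_2 = 20 ⇒ b_1 = 30 − 9 − 20 = 1; ∂_2 has invariant factor(s) [2] giving torsion. So H_1 ≅ Z ⊕ Z/2.
rank ∂_2 = 20, rank ∂_3 = 0 ⇒ b_2 = 20 − 20 − 0 = 0. So H_2 ≅ 0.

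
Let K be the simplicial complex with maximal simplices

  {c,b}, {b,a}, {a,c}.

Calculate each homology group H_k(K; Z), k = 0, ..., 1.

Take the total order a < b < c on the vertex set. Then K (dimension 1) consists of the simplices:

  0-simplices (3): a, b, c
  1-simplices (3): ab, ac, bc

so the chain groups are C_0 ≅ Z^3, C_1 ≅ Z^3.

Boundary ∂_1: C_1 → C_0 maps an edge to its endpoints' difference, ∂[p,q] = q − p.
This gives a 3×3 integer matrix of rank 2; reducing to Smith normal form yields diagonal entries (1,1).

Reading off H_k = ker ∂_k / im ∂_{k+1}:

  H_0: rank C_0 − rank ∂_1 = 3 − 2 = 1, and the invariant factors of ∂_1 are all 1, so H_0 ≅ Z.
  H_1: rank ker ∂_1 − rank ∂_2 = (3 − 2) − 0 = 1, and there is no ∂_2, so H_1 ≅ Z.

(K is a triangulation of the circle S^1.)

H_0 ≅ Z,  H_1 ≅ Z.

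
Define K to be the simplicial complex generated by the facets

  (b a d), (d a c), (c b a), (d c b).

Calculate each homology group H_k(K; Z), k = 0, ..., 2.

H_0 = Z,  H_1 = 0,  H_2 = Z.

K has 4 vertices, 6 edges, 4 triangles.
rank ∂_0 = 0, rank ∂_1 = 3 ⇒ b_0 = 4 − 0 − 3 = 1; all invariant factors of ∂_1 are 1 so no torsion. So H_0 ≅ Z.
rank ∂_1 = 3, rank ∂_2 = 3 ⇒ b_1 = 6 − 3 − 3 = 0; all invariant factors of ∂_2 are 1 so no torsion. So H_1 ≅ 0.
rank ∂_2 = 3, rank ∂_3 = 0 ⇒ b_2 = 4 − 3 − 0 = 1. So H_2 ≅ Z.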